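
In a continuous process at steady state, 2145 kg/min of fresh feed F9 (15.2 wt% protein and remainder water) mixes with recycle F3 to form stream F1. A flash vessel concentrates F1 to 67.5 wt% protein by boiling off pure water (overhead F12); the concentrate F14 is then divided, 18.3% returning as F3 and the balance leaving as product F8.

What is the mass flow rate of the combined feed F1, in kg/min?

2253 kg/min

Overall protein balance (none leaves overhead): protein in fresh feed = protein in product, i.e. 2145×0.152 = (1−0.183)·F14·0.675.
F14 = 326.04/(0.675×0.817) = 591.21 kg/min.
Recycle F3 = 0.183×591.21 = 108.19 kg/min.
Combined feed F1 = 2145 + 108.19 = 2253.2 kg/min.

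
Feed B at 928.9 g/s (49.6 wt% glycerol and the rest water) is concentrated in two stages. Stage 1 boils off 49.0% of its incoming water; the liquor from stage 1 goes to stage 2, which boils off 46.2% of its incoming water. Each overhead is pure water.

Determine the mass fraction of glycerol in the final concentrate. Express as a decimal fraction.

water in feed = 928.9×0.504 = 468.17 g/s.
After stage 1: water left = (1−0.490)×468.17 = 238.76; stream total = 699.5 g/s.
After stage 2: water left = (1−0.462)×238.76 = 128.46; final concentrate = 589.19 g/s.
glycerol fraction = 460.73/589.19 = 0.7820.

0.7820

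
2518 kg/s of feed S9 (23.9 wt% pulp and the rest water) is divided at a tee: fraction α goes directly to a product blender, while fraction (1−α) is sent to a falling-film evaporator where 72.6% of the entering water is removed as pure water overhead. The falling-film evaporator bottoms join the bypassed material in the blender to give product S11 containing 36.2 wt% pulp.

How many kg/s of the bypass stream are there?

969.4 kg/s

All 2518×0.239 = 601.8 kg/s of pulp reaches S11, so S11 = 601.8/0.362 = 1662.4 kg/s and vapour = 855.56 kg/s.
The evaporator receives (1−α)·2518 of feed at 0.761 water and removes 0.726 of that water:
0.726×0.761×(1−α)×2518 = 855.56
(1−α) = 855.56/1391.2 = 0.6150;  α = 0.3850.
Bypass flow = 0.3850×2518 = 969.43 kg/s.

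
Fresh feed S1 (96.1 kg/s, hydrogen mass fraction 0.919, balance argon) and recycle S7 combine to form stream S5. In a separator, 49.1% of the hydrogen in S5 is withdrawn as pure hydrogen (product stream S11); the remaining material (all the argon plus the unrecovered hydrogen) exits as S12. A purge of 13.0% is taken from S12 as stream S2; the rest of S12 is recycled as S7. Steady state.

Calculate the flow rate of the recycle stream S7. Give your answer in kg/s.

argon enters only via S1 and leaves only via the purge: 96.1×0.081 = 0.130×(argon in S12), and the separator passes all argon, so argon in S5 = argon in S12 = 59.878 kg/s.
hydrogen in S5: m_A = 96.1×0.919 + (1−0.130)·(1−0.491)·m_A, so m_A = 88.316/0.5572 = 158.51 kg/s.
S12 = (1−0.491)×158.51 + 59.878 = 140.56 kg/s.
Recycle S7 = (1−0.130)×140.56 = 122.29 kg/s.

122.3 kg/s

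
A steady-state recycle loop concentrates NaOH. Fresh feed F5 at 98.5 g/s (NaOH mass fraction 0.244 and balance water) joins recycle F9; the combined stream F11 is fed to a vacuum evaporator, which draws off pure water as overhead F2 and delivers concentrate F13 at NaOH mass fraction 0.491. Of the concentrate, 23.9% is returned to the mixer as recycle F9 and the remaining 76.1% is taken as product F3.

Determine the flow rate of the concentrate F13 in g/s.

64.32 g/s

Overall NaOH balance (none leaves overhead): NaOH in fresh feed = NaOH in product, i.e. 98.5×0.244 = (1−0.239)·F13·0.491.
F13 = 24.034/(0.491×0.761) = 64.322 g/s.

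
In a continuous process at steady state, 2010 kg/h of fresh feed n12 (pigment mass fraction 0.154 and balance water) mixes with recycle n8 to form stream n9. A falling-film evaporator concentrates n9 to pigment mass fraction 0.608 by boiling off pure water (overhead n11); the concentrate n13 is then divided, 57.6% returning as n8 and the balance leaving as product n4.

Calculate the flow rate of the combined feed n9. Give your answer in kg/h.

2702 kg/h

Overall pigment balance (none leaves overhead): pigment in fresh feed = pigment in product, i.e. 2010×0.154 = (1−0.576)·n13·0.608.
n13 = 309.54/(0.608×0.424) = 1200.7 kg/h.
Recycle n8 = 0.576×1200.7 = 691.62 kg/h.
Combined feed n9 = 2010 + 691.62 = 2701.6 kg/h.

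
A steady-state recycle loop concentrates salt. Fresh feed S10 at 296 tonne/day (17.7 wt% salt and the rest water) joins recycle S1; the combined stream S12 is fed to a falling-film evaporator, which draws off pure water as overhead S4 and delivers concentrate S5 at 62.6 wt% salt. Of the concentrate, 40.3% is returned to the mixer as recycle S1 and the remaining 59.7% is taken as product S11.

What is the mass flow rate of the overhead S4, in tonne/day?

212.3 tonne/day

Overall salt balance (none leaves overhead): salt in fresh feed = salt in product, i.e. 296×0.177 = (1−0.403)·S5·0.626.
S5 = 52.392/(0.626×0.597) = 140.19 tonne/day.
Recycle S1 = 0.403×140.19 = 56.496 tonne/day.
Combined feed S12 = 296 + 56.496 = 352.5 tonne/day.
Overhead S4 = S12 − S5 = 352.5 − 140.19 = 212.31 tonne/day.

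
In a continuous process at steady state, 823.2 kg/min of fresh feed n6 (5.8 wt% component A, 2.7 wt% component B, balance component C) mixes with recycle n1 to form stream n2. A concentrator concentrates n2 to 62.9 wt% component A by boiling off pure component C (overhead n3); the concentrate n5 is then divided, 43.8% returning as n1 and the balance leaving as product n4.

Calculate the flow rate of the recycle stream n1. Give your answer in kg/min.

59.16 kg/min

Overall component A balance (none leaves overhead): component A in fresh feed = component A in product, i.e. 823.2×0.058 = (1−0.438)·n5·0.629.
n5 = 47.746/(0.629×0.562) = 135.07 kg/min.
Recycle n1 = 0.438×135.07 = 59.159 kg/min.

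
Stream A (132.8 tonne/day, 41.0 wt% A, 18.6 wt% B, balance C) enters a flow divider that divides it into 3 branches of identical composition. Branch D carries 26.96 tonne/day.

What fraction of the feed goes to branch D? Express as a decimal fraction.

Fraction to D = 26.96/132.8 = 0.2030.

0.203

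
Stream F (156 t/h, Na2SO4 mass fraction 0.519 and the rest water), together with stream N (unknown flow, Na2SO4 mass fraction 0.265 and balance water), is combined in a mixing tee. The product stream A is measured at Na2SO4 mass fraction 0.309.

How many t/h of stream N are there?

744.5 t/h

Let N be the unknown flow. Total out = 156 + N.
Na2SO4 balance: 80.964 + 0.265·N = 0.309·(156 + N)
(0.265 − 0.309)·N = 0.309×156 − 80.964 = -32.76
N = -32.76 / -0.044 = 744.55 t/h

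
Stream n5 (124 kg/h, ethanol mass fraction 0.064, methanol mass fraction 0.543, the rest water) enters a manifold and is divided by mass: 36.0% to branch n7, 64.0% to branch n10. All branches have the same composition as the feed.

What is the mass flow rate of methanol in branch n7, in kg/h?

24.24 kg/h

Branch n7 total = 0.360×124 = 44.64 kg/h.
methanol in n7 = 0.543×44.64 = 24.24 kg/h.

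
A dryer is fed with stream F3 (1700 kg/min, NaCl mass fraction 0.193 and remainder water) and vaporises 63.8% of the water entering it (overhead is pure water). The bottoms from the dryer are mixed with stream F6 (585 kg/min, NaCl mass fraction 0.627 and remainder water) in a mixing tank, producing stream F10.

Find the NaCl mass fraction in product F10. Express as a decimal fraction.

0.493

Vapour removed = 0.638×0.807×1700 = 875.27 kg/min; concentrate = 824.73 kg/min.
NaCl reaching the mixer = 328.1 (from concentrate) + 585×0.627 = 694.89 kg/min.
Product flow = 824.73 + 585 = 1409.7 kg/min; NaCl fraction = 0.493.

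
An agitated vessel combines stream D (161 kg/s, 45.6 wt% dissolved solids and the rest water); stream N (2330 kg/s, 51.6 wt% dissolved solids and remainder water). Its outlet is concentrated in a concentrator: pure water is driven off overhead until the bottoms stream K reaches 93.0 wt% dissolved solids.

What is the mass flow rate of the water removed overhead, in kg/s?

dissolved solids entering = 161×0.456 + 2330×0.516 = 1275.7 kg/s.
All dissolved solids reports to K, so K = 1275.7/0.930 = 1371.7 kg/s.
Total feed = 2491 kg/s; overhead = 2491 − 1371.7 = 1119.3 kg/s.

1119 kg/s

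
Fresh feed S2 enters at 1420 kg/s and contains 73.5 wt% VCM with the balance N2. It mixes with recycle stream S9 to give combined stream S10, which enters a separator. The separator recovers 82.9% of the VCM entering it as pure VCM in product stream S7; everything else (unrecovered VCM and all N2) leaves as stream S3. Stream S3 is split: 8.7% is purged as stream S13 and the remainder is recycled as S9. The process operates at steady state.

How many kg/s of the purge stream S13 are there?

N2 enters only via S2 and leaves only via the purge: 1420×0.265 = 0.087×(N2 in S3), and the separator passes all N2, so N2 in S10 = N2 in S3 = 4325.3 kg/s.
VCM in S10: m_A = 1420×0.735 + (1−0.087)·(1−0.829)·m_A, so m_A = 1043.7/0.8439 = 1236.8 kg/s.
S3 = (1−0.829)×1236.8 + 4325.3 = 4536.8 kg/s.
Purge S13 = 0.087×4536.8 = 394.7 kg/s.

394.7 kg/s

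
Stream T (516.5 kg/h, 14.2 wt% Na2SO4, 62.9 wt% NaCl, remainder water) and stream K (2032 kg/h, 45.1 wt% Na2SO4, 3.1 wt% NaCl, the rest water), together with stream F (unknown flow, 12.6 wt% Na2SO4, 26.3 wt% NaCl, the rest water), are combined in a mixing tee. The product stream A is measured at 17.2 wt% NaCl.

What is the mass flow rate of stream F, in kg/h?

554.6 kg/h

Let F be the unknown flow. Total out = 2548.5 + F.
NaCl balance: 387.87 + 0.263·F = 0.172·(2548.5 + F)
(0.263 − 0.172)·F = 0.172×2548.5 − 387.87 = 50.471
F = 50.471 / 0.091 = 554.63 kg/h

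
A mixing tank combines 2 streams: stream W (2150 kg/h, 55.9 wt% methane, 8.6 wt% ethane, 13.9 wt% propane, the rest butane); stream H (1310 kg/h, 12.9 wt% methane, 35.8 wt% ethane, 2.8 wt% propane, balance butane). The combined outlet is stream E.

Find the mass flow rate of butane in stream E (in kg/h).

1100 kg/h

butane out = butane in = 2150×0.216 + 1310×0.485 = 1099.8 kg/h.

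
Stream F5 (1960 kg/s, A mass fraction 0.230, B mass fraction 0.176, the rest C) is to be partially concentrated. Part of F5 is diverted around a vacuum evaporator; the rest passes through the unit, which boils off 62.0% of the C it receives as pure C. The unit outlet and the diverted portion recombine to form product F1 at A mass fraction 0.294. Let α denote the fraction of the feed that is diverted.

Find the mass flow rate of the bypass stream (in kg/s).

801.5 kg/s

All 1960×0.230 = 450.8 kg/s of A reaches F1, so F1 = 450.8/0.294 = 1533.3 kg/s and vapour = 426.67 kg/s.
The evaporator receives (1−α)·1960 of feed at 0.594 C and removes 0.620 of that C:
0.620×0.594×(1−α)×1960 = 426.67
(1−α) = 426.67/721.83 = 0.5911;  α = 0.4089.
Bypass flow = 0.4089×1960 = 801.46 kg/s.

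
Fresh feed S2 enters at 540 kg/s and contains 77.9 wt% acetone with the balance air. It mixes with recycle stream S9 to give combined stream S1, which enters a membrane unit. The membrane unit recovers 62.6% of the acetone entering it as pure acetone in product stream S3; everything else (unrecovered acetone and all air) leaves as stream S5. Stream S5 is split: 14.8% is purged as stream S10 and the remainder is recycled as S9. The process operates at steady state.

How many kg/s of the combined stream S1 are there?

1424 kg/s

air enters only via S2 and leaves only via the purge: 540×0.221 = 0.148×(air in S5), and the membrane unit passes all air, so air in S1 = air in S5 = 806.35 kg/s.
acetone in S1: m_A = 540×0.779 + (1−0.148)·(1−0.626)·m_A, so m_A = 420.66/0.6814 = 617.39 kg/s.
S1 = 617.39 + 806.35 = 1423.7 kg/s.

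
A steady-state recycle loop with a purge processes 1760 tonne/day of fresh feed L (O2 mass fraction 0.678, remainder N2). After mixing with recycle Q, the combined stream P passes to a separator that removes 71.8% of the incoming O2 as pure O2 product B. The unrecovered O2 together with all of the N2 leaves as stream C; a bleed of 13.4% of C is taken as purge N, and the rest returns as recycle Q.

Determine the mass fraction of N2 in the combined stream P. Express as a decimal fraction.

N2 enters only via L and leaves only via the purge: 1760×0.322 = 0.134×(N2 in C), and the separator passes all N2, so N2 in P = N2 in C = 4229.3 tonne/day.
O2 in P: m_A = 1760×0.678 + (1−0.134)·(1−0.718)·m_A, so m_A = 1193.3/0.7558 = 1578.9 tonne/day.
P = 1578.9 + 4229.3 = 5808.1 tonne/day.
N2 fraction in P = 4229.3/5808.1 = 0.728.

0.728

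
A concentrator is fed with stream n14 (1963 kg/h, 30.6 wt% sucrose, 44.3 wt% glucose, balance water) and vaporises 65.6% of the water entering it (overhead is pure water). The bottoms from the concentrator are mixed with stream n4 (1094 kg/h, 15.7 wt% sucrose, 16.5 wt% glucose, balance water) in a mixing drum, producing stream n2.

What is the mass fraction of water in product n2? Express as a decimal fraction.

Vapour removed = 0.656×0.251×1963 = 323.22 kg/h; concentrate = 1639.8 kg/h.
water reaching the mixer = 169.49 (from concentrate) + 1094×0.678 = 911.23 kg/h.
Product flow = 1639.8 + 1094 = 2733.8 kg/h; water fraction = 0.333.

0.333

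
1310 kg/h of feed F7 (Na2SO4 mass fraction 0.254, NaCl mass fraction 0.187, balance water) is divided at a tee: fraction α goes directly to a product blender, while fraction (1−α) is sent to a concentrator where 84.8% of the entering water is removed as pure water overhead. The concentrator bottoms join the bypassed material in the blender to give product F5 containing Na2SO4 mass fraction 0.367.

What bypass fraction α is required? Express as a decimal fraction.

All 1310×0.254 = 332.74 kg/h of Na2SO4 reaches F5, so F5 = 332.74/0.367 = 906.65 kg/h and vapour = 403.35 kg/h.
The evaporator receives (1−α)·1310 of feed at 0.559 water and removes 0.848 of that water:
0.848×0.559×(1−α)×1310 = 403.35
(1−α) = 403.35/620.98 = 0.6495;  α = 0.3505.

0.350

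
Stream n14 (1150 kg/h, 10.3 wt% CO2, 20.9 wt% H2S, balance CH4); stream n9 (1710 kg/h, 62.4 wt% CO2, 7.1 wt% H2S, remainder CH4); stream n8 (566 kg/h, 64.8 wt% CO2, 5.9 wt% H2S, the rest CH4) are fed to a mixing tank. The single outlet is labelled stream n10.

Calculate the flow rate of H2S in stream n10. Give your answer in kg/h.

H2S out = H2S in = 1150×0.209 + 1710×0.071 + 566×0.059 = 395.15 kg/h.

395.2 kg/h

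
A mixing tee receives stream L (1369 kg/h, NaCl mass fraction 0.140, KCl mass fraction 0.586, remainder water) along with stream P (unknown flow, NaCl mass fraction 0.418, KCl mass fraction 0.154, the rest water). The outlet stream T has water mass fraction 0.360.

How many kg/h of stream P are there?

1731 kg/h

Let P be the unknown flow. Total out = 1369 + P.
water balance: 375.11 + 0.428·P = 0.360·(1369 + P)
(0.428 − 0.360)·P = 0.360×1369 − 375.11 = 117.73
P = 117.73 / 0.068 = 1731.4 kg/h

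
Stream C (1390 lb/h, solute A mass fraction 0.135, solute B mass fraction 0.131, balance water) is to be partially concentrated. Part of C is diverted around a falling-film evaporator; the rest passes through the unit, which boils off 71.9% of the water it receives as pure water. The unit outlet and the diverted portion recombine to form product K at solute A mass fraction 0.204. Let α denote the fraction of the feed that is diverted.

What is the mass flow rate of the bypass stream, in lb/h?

All 1390×0.135 = 187.65 lb/h of solute A reaches K, so K = 187.65/0.204 = 919.85 lb/h and vapour = 470.15 lb/h.
The evaporator receives (1−α)·1390 of feed at 0.734 water and removes 0.719 of that water:
0.719×0.734×(1−α)×1390 = 470.15
(1−α) = 470.15/733.57 = 0.6409;  α = 0.3591.
Bypass flow = 0.3591×1390 = 499.14 lb/h.

499.1 lb/h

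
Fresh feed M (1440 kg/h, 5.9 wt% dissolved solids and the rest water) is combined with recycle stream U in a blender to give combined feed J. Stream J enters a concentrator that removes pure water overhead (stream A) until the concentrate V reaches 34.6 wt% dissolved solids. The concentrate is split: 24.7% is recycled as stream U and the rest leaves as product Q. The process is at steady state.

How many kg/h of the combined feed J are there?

Overall dissolved solids balance (none leaves overhead): dissolved solids in fresh feed = dissolved solids in product, i.e. 1440×0.059 = (1−0.247)·V·0.346.
V = 84.96/(0.346×0.753) = 326.09 kg/h.
Recycle U = 0.247×326.09 = 80.545 kg/h.
Combined feed J = 1440 + 80.545 = 1520.5 kg/h.

1521 kg/h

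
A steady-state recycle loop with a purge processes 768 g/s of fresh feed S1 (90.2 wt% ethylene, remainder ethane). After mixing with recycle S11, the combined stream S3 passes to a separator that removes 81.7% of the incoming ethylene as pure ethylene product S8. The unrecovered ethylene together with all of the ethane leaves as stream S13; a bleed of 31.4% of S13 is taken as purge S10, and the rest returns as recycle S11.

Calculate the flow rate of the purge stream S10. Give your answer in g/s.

ethane enters only via S1 and leaves only via the purge: 768×0.098 = 0.314×(ethane in S13), and the separator passes all ethane, so ethane in S3 = ethane in S13 = 239.69 g/s.
ethylene in S3: m_A = 768×0.902 + (1−0.314)·(1−0.817)·m_A, so m_A = 692.74/0.8745 = 792.19 g/s.
S13 = (1−0.817)×792.19 + 239.69 = 384.66 g/s.
Purge S10 = 0.314×384.66 = 120.78 g/s.

120.8 g/s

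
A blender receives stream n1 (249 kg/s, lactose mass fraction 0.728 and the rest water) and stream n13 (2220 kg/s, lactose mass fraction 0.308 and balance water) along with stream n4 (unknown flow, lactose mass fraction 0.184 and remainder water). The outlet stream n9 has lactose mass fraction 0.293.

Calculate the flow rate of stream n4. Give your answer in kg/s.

1299 kg/s

Let n4 be the unknown flow. Total out = 2469 + n4.
lactose balance: 865.03 + 0.184·n4 = 0.293·(2469 + n4)
(0.184 − 0.293)·n4 = 0.293×2469 − 865.03 = -141.62
n4 = -141.62 / -0.109 = 1299.2 kg/s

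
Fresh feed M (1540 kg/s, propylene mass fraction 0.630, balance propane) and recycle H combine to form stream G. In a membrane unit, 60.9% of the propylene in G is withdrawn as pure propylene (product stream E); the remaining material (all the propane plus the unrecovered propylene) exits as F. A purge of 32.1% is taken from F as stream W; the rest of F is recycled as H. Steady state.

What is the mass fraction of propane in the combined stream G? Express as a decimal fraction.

0.573

propane enters only via M and leaves only via the purge: 1540×0.370 = 0.321×(propane in F), and the membrane unit passes all propane, so propane in G = propane in F = 1775.1 kg/s.
propylene in G: m_A = 1540×0.630 + (1−0.321)·(1−0.609)·m_A, so m_A = 970.2/0.7345 = 1320.9 kg/s.
G = 1320.9 + 1775.1 = 3096 kg/s.
propane fraction in G = 1775.1/3096 = 0.573.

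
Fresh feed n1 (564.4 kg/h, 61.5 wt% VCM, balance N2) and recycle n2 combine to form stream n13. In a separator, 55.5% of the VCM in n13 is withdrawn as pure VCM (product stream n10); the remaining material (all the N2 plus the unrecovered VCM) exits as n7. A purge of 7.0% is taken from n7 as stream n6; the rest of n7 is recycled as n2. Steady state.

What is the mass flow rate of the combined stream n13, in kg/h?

N2 enters only via n1 and leaves only via the purge: 564.4×0.385 = 0.070×(N2 in n7), and the separator passes all N2, so N2 in n13 = N2 in n7 = 3104.2 kg/h.
VCM in n13: m_A = 564.4×0.615 + (1−0.070)·(1−0.555)·m_A, so m_A = 347.11/0.5862 = 592.18 kg/h.
n13 = 592.18 + 3104.2 = 3696.4 kg/h.

3696 kg/h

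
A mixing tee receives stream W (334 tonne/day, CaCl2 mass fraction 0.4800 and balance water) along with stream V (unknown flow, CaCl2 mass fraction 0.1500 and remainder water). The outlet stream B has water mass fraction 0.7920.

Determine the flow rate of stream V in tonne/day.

1566 tonne/day

Let V be the unknown flow. Total out = 334 + V.
water balance: 173.68 + 0.850·V = 0.792·(334 + V)
(0.850 − 0.792)·V = 0.792×334 − 173.68 = 90.848
V = 90.848 / 0.058 = 1566.3 tonne/day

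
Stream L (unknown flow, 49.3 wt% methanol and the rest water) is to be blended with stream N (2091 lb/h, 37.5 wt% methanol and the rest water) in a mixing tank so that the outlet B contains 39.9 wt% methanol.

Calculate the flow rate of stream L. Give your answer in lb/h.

Let L be the unknown flow. Total out = 2091 + L.
methanol balance: 784.12 + 0.493·L = 0.399·(2091 + L)
(0.493 − 0.399)·L = 0.399×2091 − 784.12 = 50.184
L = 50.184 / 0.094 = 533.87 lb/h

533.9 lb/h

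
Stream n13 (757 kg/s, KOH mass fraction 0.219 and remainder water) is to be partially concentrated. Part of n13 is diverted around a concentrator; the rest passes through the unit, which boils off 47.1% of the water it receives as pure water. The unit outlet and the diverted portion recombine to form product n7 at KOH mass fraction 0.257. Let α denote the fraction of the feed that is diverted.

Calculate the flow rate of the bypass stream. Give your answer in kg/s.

452.7 kg/s

All 757×0.219 = 165.78 kg/s of KOH reaches n7, so n7 = 165.78/0.257 = 645.07 kg/s and vapour = 111.93 kg/s.
The evaporator receives (1−α)·757 of feed at 0.781 water and removes 0.471 of that water:
0.471×0.781×(1−α)×757 = 111.93
(1−α) = 111.93/278.46 = 0.4020;  α = 0.5980.
Bypass flow = 0.5980×757 = 452.72 kg/s.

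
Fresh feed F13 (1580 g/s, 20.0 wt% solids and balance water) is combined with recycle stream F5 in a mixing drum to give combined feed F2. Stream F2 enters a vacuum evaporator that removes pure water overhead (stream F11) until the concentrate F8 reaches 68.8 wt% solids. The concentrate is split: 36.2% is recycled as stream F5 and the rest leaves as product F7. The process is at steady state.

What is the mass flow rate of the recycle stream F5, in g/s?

Overall solids balance (none leaves overhead): solids in fresh feed = solids in product, i.e. 1580×0.200 = (1−0.362)·F8·0.688.
F8 = 316/(0.688×0.638) = 719.91 g/s.
Recycle F5 = 0.362×719.91 = 260.61 g/s.

260.6 g/s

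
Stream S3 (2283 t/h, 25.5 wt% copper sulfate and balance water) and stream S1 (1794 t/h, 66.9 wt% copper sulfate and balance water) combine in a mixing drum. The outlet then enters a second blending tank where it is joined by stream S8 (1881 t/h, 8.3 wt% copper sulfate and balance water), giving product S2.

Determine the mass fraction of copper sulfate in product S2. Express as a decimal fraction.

Overall, product flow = 5958 t/h.
copper sulfate in = 2283×0.255 + 1794×0.669 + 1881×0.083 = 1938.5 t/h.
copper sulfate fraction in S2 = 0.325.

0.325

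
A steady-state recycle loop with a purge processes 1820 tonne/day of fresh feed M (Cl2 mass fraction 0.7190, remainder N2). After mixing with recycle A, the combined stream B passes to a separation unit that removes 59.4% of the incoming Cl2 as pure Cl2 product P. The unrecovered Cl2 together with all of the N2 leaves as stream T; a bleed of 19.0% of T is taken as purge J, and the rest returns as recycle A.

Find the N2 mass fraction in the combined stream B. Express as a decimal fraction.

0.5799

N2 enters only via M and leaves only via the purge: 1820×0.281 = 0.190×(N2 in T), and the separation unit passes all N2, so N2 in B = N2 in T = 2691.7 tonne/day.
Cl2 in B: m_A = 1820×0.719 + (1−0.190)·(1−0.594)·m_A, so m_A = 1308.6/0.6711 = 1949.8 tonne/day.
B = 1949.8 + 2691.7 = 4641.5 tonne/day.
N2 fraction in B = 2691.7/4641.5 = 0.5799.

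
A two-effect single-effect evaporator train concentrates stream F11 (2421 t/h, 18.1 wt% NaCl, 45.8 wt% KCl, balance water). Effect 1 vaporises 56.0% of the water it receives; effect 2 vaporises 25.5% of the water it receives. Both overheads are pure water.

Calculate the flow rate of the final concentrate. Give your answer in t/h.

water in feed = 2421×0.361 = 873.98 t/h.
After stage 1: water left = (1−0.560)×873.98 = 384.55; stream total = 1931.6 t/h.
After stage 2: water left = (1−0.255)×384.55 = 286.49; final concentrate = 1833.5 t/h.

1834 t/h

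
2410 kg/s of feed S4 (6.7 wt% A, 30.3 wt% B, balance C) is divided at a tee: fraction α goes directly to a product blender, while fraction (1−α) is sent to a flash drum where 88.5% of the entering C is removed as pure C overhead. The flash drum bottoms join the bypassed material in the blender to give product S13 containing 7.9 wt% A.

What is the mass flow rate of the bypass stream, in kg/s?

All 2410×0.067 = 161.47 kg/s of A reaches S13, so S13 = 161.47/0.079 = 2043.9 kg/s and vapour = 366.08 kg/s.
The evaporator receives (1−α)·2410 of feed at 0.630 C and removes 0.885 of that C:
0.885×0.630×(1−α)×2410 = 366.08
(1−α) = 366.08/1343.7 = 0.2724;  α = 0.7276.
Bypass flow = 0.7276×2410 = 1753.4 kg/s.

1753 kg/s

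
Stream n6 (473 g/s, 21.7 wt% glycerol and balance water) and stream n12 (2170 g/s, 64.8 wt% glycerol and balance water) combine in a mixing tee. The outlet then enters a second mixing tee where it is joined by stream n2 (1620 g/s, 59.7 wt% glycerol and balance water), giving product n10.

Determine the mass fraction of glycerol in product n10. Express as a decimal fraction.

0.5808

Overall, product flow = 4263 g/s.
glycerol in = 473×0.217 + 2170×0.648 + 1620×0.597 = 2475.9 g/s.
glycerol fraction in n10 = 0.5808.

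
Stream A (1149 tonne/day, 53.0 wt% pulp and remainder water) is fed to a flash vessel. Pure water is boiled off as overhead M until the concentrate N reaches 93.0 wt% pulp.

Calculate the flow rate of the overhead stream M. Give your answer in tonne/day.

pulp is conserved: 1149×0.530 = 608.97 tonne/day all reports to the concentrate.
Concentrate = 608.97/(target fraction) = 654.81 tonne/day.
Overhead = 1149 − 654.81 = 494.19 tonne/day.

494.2 tonne/day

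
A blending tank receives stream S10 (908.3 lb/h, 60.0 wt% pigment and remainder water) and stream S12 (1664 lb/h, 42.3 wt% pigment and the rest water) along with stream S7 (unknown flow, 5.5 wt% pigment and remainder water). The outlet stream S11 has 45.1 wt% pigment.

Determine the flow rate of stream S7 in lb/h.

224.1 lb/h

Let S7 be the unknown flow. Total out = 2572.3 + S7.
pigment balance: 1248.9 + 0.055·S7 = 0.451·(2572.3 + S7)
(0.055 − 0.451)·S7 = 0.451×2572.3 − 1248.9 = -88.745
S7 = -88.745 / -0.396 = 224.1 lb/h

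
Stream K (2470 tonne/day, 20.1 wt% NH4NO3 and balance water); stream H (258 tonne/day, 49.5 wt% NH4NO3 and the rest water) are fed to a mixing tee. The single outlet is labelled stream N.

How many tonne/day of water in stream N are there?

2104 tonne/day

water out = water in = 2470×0.799 + 258×0.505 = 2103.8 tonne/day.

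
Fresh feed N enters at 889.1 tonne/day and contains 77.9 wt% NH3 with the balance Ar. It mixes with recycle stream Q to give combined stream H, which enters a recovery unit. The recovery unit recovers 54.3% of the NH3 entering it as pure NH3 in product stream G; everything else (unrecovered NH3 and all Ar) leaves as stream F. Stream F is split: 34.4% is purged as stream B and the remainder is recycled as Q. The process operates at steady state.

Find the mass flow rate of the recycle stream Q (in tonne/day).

Ar enters only via N and leaves only via the purge: 889.1×0.221 = 0.344×(Ar in F), and the recovery unit passes all Ar, so Ar in H = Ar in F = 571.2 tonne/day.
NH3 in H: m_A = 889.1×0.779 + (1−0.344)·(1−0.543)·m_A, so m_A = 692.61/0.7002 = 989.15 tonne/day.
F = (1−0.543)×989.15 + 571.2 = 1023.2 tonne/day.
Recycle Q = (1−0.344)×1023.2 = 671.24 tonne/day.

671.2 tonne/day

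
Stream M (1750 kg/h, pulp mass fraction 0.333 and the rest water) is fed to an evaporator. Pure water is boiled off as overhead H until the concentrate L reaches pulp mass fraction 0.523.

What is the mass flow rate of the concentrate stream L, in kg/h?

pulp is conserved: 1750×0.333 = 582.75 kg/h all reports to the concentrate.
Concentrate = 582.75/(target fraction) = 1114.2 kg/h.

1114 kg/h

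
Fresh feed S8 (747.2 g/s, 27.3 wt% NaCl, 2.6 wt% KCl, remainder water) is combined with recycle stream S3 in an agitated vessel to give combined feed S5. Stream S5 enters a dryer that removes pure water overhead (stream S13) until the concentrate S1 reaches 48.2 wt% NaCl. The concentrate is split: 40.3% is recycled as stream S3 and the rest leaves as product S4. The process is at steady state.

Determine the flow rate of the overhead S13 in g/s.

Overall NaCl balance (none leaves overhead): NaCl in fresh feed = NaCl in product, i.e. 747.2×0.273 = (1−0.403)·S1·0.482.
S1 = 203.99/(0.482×0.597) = 708.89 g/s.
Recycle S3 = 0.403×708.89 = 285.68 g/s.
Combined feed S5 = 747.2 + 285.68 = 1032.9 g/s.
Overhead S13 = S5 − S1 = 1032.9 − 708.89 = 323.99 g/s.

324 g/s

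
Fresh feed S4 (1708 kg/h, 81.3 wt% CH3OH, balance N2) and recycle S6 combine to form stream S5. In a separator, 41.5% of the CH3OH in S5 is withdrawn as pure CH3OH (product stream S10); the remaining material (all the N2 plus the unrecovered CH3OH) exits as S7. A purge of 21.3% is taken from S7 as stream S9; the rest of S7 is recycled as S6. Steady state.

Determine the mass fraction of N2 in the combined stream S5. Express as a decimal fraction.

0.368

N2 enters only via S4 and leaves only via the purge: 1708×0.187 = 0.213×(N2 in S7), and the separator passes all N2, so N2 in S5 = N2 in S7 = 1499.5 kg/h.
CH3OH in S5: m_A = 1708×0.813 + (1−0.213)·(1−0.415)·m_A, so m_A = 1388.6/0.5396 = 2573.4 kg/h.
S5 = 2573.4 + 1499.5 = 4072.9 kg/h.
N2 fraction in S5 = 1499.5/4072.9 = 0.368.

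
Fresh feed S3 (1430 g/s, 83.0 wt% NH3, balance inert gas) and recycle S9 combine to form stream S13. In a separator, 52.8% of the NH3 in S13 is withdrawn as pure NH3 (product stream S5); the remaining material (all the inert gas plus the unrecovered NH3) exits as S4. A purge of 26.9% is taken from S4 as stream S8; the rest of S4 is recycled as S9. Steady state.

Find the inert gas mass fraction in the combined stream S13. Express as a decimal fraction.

0.333

inert gas enters only via S3 and leaves only via the purge: 1430×0.170 = 0.269×(inert gas in S4), and the separator passes all inert gas, so inert gas in S13 = inert gas in S4 = 903.72 g/s.
NH3 in S13: m_A = 1430×0.830 + (1−0.269)·(1−0.528)·m_A, so m_A = 1186.9/0.6550 = 1812.1 g/s.
S13 = 1812.1 + 903.72 = 2715.9 g/s.
inert gas fraction in S13 = 903.72/2715.9 = 0.333.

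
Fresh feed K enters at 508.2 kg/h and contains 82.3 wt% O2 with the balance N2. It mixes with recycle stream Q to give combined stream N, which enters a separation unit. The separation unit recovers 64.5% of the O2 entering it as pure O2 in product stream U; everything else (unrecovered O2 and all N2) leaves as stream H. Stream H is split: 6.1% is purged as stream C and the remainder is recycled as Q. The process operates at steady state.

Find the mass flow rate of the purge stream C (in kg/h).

N2 enters only via K and leaves only via the purge: 508.2×0.177 = 0.061×(N2 in H), and the separation unit passes all N2, so N2 in N = N2 in H = 1474.6 kg/h.
O2 in N: m_A = 508.2×0.823 + (1−0.061)·(1−0.645)·m_A, so m_A = 418.25/0.6667 = 627.38 kg/h.
H = (1−0.645)×627.38 + 1474.6 = 1697.3 kg/h.
Purge C = 0.061×1697.3 = 103.54 kg/h.

103.5 kg/h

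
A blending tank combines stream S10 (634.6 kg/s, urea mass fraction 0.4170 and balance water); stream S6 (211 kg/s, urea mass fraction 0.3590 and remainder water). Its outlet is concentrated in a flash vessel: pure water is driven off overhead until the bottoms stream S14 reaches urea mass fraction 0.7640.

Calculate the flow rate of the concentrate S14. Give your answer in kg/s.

urea entering = 634.6×0.417 + 211×0.359 = 340.38 kg/s.
All urea reports to S14, so S14 = 340.38/0.764 = 445.52 kg/s.

445.5 kg/s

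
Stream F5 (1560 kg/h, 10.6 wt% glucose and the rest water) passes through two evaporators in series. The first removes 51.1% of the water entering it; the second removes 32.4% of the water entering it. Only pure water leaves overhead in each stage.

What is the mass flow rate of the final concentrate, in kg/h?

626.4 kg/h

water in feed = 1560×0.894 = 1394.6 kg/h.
After stage 1: water left = (1−0.511)×1394.6 = 681.98; stream total = 847.34 kg/h.
After stage 2: water left = (1−0.324)×681.98 = 461.02; final concentrate = 626.38 kg/h.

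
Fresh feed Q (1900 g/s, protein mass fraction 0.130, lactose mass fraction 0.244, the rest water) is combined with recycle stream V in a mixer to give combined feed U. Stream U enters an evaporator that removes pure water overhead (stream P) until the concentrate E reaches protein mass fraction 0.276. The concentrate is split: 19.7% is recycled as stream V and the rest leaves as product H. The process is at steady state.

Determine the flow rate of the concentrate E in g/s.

Overall protein balance (none leaves overhead): protein in fresh feed = protein in product, i.e. 1900×0.130 = (1−0.197)·E·0.276.
E = 247/(0.276×0.803) = 1114.5 g/s.

1114 g/s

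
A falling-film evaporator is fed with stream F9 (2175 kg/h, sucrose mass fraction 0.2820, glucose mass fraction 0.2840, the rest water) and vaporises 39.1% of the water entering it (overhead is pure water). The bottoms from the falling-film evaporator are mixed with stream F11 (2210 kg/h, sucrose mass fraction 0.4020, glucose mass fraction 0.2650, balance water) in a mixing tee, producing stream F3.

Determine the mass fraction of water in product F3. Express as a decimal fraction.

0.3264

Vapour removed = 0.391×0.434×2175 = 369.08 kg/h; concentrate = 1805.9 kg/h.
water reaching the mixer = 574.87 (from concentrate) + 2210×0.333 = 1310.8 kg/h.
Product flow = 1805.9 + 2210 = 4015.9 kg/h; water fraction = 0.3264.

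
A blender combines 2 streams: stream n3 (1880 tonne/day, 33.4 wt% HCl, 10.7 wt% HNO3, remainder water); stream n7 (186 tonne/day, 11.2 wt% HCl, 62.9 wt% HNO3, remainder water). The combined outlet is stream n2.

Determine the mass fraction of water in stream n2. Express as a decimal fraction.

Total flow out = 1880 + 186 = 2066 tonne/day.
water in = 1880×0.559 + 186×0.259 = 1099.1 tonne/day.
water mass fraction in n2 = 1099.1/2066 = 0.532.

0.532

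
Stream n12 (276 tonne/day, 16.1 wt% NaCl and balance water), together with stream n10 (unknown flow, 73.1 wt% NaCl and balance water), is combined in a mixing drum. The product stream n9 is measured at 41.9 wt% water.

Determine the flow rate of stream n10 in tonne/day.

Let n10 be the unknown flow. Total out = 276 + n10.
water balance: 231.56 + 0.269·n10 = 0.419·(276 + n10)
(0.269 − 0.419)·n10 = 0.419×276 − 231.56 = -115.92
n10 = -115.92 / -0.150 = 772.8 tonne/day

772.8 tonne/day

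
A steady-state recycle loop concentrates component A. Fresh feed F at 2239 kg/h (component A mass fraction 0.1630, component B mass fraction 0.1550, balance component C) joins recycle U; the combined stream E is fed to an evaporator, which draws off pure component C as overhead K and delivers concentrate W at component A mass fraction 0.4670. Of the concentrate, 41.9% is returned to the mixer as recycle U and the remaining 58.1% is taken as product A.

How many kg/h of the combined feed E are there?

Overall component A balance (none leaves overhead): component A in fresh feed = component A in product, i.e. 2239×0.163 = (1−0.419)·W·0.467.
W = 364.96/(0.467×0.581) = 1345.1 kg/h.
Recycle U = 0.419×1345.1 = 563.59 kg/h.
Combined feed E = 2239 + 563.59 = 2802.6 kg/h.

2803 kg/h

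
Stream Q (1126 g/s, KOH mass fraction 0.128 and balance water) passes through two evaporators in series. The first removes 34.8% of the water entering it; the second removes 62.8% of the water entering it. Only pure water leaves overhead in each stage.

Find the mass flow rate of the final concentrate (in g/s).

382.3 g/s

water in feed = 1126×0.872 = 981.87 g/s.
After stage 1: water left = (1−0.348)×981.87 = 640.18; stream total = 784.31 g/s.
After stage 2: water left = (1−0.628)×640.18 = 238.15; final concentrate = 382.28 g/s.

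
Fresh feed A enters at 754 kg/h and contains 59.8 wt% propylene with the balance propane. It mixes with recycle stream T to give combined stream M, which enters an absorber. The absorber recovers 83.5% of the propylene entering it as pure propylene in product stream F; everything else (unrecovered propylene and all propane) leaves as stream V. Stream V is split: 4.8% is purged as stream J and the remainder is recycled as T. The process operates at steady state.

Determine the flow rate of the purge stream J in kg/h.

propane enters only via A and leaves only via the purge: 754×0.402 = 0.048×(propane in V), and the absorber passes all propane, so propane in M = propane in V = 6314.8 kg/h.
propylene in M: m_A = 754×0.598 + (1−0.048)·(1−0.835)·m_A, so m_A = 450.89/0.8429 = 534.92 kg/h.
V = (1−0.835)×534.92 + 6314.8 = 6403 kg/h.
Purge J = 0.048×6403 = 307.34 kg/h.

307.3 kg/h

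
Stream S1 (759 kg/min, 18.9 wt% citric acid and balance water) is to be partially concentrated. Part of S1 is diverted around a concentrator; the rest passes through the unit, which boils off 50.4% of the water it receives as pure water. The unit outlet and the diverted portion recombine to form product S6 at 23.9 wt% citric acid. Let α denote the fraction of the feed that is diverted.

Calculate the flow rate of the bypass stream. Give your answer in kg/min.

370.5 kg/min

All 759×0.189 = 143.45 kg/min of citric acid reaches S6, so S6 = 143.45/0.239 = 600.21 kg/min and vapour = 158.79 kg/min.
The evaporator receives (1−α)·759 of feed at 0.811 water and removes 0.504 of that water:
0.504×0.811×(1−α)×759 = 158.79
(1−α) = 158.79/310.24 = 0.5118;  α = 0.4882.
Bypass flow = 0.4882×759 = 370.53 kg/min.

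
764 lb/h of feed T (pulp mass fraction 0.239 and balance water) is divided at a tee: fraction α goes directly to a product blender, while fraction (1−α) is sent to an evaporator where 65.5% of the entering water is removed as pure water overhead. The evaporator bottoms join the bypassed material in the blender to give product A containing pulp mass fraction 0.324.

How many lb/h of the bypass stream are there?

All 764×0.239 = 182.6 lb/h of pulp reaches A, so A = 182.6/0.324 = 563.57 lb/h and vapour = 200.43 lb/h.
The evaporator receives (1−α)·764 of feed at 0.761 water and removes 0.655 of that water:
0.655×0.761×(1−α)×764 = 200.43
(1−α) = 200.43/380.82 = 0.5263;  α = 0.4737.
Bypass flow = 0.4737×764 = 361.89 lb/h.

361.9 lb/h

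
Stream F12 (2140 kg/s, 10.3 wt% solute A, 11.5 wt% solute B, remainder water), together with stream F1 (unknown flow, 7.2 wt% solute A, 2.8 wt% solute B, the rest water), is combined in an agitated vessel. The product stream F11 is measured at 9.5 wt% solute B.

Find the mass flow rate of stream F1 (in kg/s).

Let F1 be the unknown flow. Total out = 2140 + F1.
solute B balance: 246.1 + 0.028·F1 = 0.095·(2140 + F1)
(0.028 − 0.095)·F1 = 0.095×2140 − 246.1 = -42.8
F1 = -42.8 / -0.067 = 638.81 kg/s

638.8 kg/s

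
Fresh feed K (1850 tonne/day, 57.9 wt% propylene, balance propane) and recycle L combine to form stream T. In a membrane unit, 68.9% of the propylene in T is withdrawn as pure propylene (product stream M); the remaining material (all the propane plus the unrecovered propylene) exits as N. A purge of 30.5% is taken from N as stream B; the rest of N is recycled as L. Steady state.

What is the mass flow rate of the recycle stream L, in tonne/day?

2070 tonne/day

propane enters only via K and leaves only via the purge: 1850×0.421 = 0.305×(propane in N), and the membrane unit passes all propane, so propane in T = propane in N = 2553.6 tonne/day.
propylene in T: m_A = 1850×0.579 + (1−0.305)·(1−0.689)·m_A, so m_A = 1071.1/0.7839 = 1366.5 tonne/day.
N = (1−0.689)×1366.5 + 2553.6 = 2978.6 tonne/day.
Recycle L = (1−0.305)×2978.6 = 2070.1 tonne/day.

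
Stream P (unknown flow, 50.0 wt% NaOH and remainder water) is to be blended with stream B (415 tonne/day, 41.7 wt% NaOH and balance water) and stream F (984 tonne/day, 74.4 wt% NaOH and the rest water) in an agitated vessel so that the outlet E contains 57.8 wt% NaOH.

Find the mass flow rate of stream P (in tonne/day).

1238 tonne/day

Let P be the unknown flow. Total out = 1399 + P.
NaOH balance: 905.15 + 0.500·P = 0.578·(1399 + P)
(0.500 − 0.578)·P = 0.578×1399 − 905.15 = -96.529
P = -96.529 / -0.078 = 1237.6 tonne/day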